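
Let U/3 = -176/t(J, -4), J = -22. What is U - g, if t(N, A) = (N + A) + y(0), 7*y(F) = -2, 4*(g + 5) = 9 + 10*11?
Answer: -429/92 ≈ -4.6630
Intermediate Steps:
g = 99/4 (g = -5 + (9 + 10*11)/4 = -5 + (9 + 110)/4 = -5 + (¼)*119 = -5 + 119/4 = 99/4 ≈ 24.750)
y(F) = -2/7 (y(F) = (⅐)*(-2) = -2/7)
t(N, A) = -2/7 + A + N (t(N, A) = (N + A) - 2/7 = (A + N) - 2/7 = -2/7 + A + N)
U = 462/23 (U = 3*(-176/(-2/7 - 4 - 22)) = 3*(-176/(-184/7)) = 3*(-176*(-7/184)) = 3*(154/23) = 462/23 ≈ 20.087)
U - g = 462/23 - 1*99/4 = 462/23 - 99/4 = -429/92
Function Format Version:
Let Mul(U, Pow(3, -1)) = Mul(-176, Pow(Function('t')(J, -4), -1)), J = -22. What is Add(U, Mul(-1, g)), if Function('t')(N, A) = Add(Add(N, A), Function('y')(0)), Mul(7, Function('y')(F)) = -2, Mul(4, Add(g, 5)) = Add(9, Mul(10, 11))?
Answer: Rational(-429, 92) ≈ -4.6630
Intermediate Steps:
g = Rational(99, 4) (g = Add(-5, Mul(Rational(1, 4), Add(9, Mul(10, 11)))) = Add(-5, Mul(Rational(1, 4), Add(9, 110))) = Add(-5, Mul(Rational(1, 4), 119)) = Add(-5, Rational(119, 4)) = Rational(99, 4) ≈ 24.750)
Function('y')(F) = Rational(-2, 7) (Function('y')(F) = Mul(Rational(1, 7), -2) = Rational(-2, 7))
Function('t')(N, A) = Add(Rational(-2, 7), A, N) (Function('t')(N, A) = Add(Add(N, A), Rational(-2, 7)) = Add(Add(A, N), Rational(-2, 7)) = Add(Rational(-2, 7), A, N))
U = Rational(462, 23) (U = Mul(3, Mul(-176, Pow(Add(Rational(-2, 7), -4, -22), -1))) = Mul(3, Mul(-176, Pow(Rational(-184, 7), -1))) = Mul(3, Mul(-176, Rational(-7, 184))) = Mul(3, Rational(154, 23)) = Rational(462, 23) ≈ 20.087)
Add(U, Mul(-1, g)) = Add(Rational(462, 23), Mul(-1, Rational(99, 4))) = Add(Rational(462, 23), Rational(-99, 4)) = Rational(-429, 92)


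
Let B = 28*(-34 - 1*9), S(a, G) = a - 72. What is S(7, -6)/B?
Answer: 65/1204 ≈ 0.053987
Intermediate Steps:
S(a, G) = -72 + a
B = -1204 (B = 28*(-34 - 9) = 28*(-43) = -1204)
S(7, -6)/B = (-72 + 7)/(-1204) = -65*(-1/1204) = 65/1204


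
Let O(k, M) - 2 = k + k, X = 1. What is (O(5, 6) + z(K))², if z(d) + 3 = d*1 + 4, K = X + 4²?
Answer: 900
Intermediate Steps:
O(k, M) = 2 + 2*k (O(k, M) = 2 + (k + k) = 2 + 2*k)
K = 17 (K = 1 + 4² = 1 + 16 = 17)
z(d) = 1 + d (z(d) = -3 + (d*1 + 4) = -3 + (d + 4) = -3 + (4 + d) = 1 + d)
(O(5, 6) + z(K))² = ((2 + 2*5) + (1 + 17))² = ((2 + 10) + 18)² = (12 + 18)² = 30² = 900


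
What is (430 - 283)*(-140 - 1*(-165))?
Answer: 3675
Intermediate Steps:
(430 - 283)*(-140 - 1*(-165)) = 147*(-140 + 165) = 147*25 = 3675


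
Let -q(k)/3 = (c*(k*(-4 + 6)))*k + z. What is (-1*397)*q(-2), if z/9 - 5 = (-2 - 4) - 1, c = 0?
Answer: -21438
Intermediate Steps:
z = -18 (z = 45 + 9*((-2 - 4) - 1) = 45 + 9*(-6 - 1) = 45 + 9*(-7) = 45 - 63 = -18)
q(k) = 54 (q(k) = -3*((0*(k*(-4 + 6)))*k - 18) = -3*((0*(k*2))*k - 18) = -3*((0*(2*k))*k - 18) = -3*(0*k - 18) = -3*(0 - 18) = -3*(-18) = 54)
(-1*397)*q(-2) = -1*397*54 = -397*54 = -21438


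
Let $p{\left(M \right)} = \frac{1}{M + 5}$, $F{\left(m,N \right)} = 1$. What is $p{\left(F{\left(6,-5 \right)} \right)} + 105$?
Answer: $\frac{631}{6} \approx 105.17$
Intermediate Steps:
$p{\left(M \right)} = \frac{1}{5 + M}$
$p{\left(F{\left(6,-5 \right)} \right)} + 105 = \frac{1}{5 + 1} + 105 = \frac{1}{6} + 105 = \frac{631}{6}$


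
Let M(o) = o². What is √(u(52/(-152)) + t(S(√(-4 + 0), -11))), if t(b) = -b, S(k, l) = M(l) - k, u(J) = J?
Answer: √(-175218 + 2888*I)/38 ≈ 0.090778 + 11.016*I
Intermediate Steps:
S(k, l) = l² - k
√(u(52/(-152)) + t(S(√(-4 + 0), -11))) = √(52/(-152) - ((-11)² - √(-4 + 0))) = √(52*(-1/152) - (121 - √(-4))) = √(-13/38 - (121 - 2*I)) = √(-13/38 + (-121 + 2*I)) = √(-4611/38 + 2*I)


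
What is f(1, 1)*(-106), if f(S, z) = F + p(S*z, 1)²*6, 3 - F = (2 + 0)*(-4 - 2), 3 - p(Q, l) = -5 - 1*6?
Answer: -126246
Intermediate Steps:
p(Q, l) = 14 (p(Q, l) = 3 - (-5 - 1*6) = 3 - (-5 - 6) = 3 - 1*(-11) = 3 + 11 = 14)
F = 15 (F = 3 - (2 + 0)*(-4 - 2) = 3 - 2*(-6) = 3 - 1*(-12) = 3 + 12 = 15)
f(S, z) = 1191 (f(S, z) = 15 + 14²*6 = 15 + 196*6 = 15 + 1176 = 1191)
f(1, 1)*(-106) = 1191*(-106) = -126246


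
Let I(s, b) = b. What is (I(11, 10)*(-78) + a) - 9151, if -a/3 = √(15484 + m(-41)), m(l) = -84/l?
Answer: -9931 - 12*√1627003/41 ≈ -10304.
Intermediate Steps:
a = -12*√1627003/41 (a = -3*√(15484 - 84/(-41)) = -3*√(15484 - 84*(-1/41)) = -3*√(15484 + 84/41) = -12*√1627003/41 ≈ -373.33)
(I(11, 10)*(-78) + a) - 9151 = (10*(-78) - 12*√1627003/41) - 9151 = (-780 - 12*√1627003/41) - 9151 = -9931 - 12*√1627003/41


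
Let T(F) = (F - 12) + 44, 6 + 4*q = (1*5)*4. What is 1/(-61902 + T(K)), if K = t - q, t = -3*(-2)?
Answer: -2/123735 ≈ -1.6164e-5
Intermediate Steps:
t = 6
q = 7/2 (q = -3/2 + ((1*5)*4)/4 = -3/2 + (5*4)/4 = -3/2 + (¼)*20 = -3/2 + 5 = 7/2 ≈ 3.5000)
K = 5/2 (K = 6 - 1*7/2 = 6 - 7/2 = 5/2 ≈ 2.5000)
T(F) = 32 + F (T(F) = (-12 + F) + 44 = 32 + F)
1/(-61902 + T(K)) = 1/(-61902 + (32 + 5/2)) = 1/(-61902 + 69/2) = 1/(-123735/2) = -2/123735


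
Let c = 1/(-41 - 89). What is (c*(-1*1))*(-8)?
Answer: -4/65 ≈ -0.061538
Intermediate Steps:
c = -1/130 (c = 1/(-130) = -1/130 ≈ -0.0076923)
(c*(-1*1))*(-8) = -(-1)/130*(-8) = -1/130*(-1)*(-8) = (1/130)*(-8) = -4/65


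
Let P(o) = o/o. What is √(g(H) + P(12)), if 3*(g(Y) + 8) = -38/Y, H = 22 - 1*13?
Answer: I*√681/9 ≈ 2.8996*I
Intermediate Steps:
H = 9 (H = 22 - 13 = 9)
P(o) = 1
g(Y) = -8 - 38/(3*Y) (g(Y) = -8 + (-38/Y)/3 = -8 - 38/(3*Y))
√(g(H) + P(12)) = √((-8 - 38/3/9) + 1) = √((-8 - 38/3*⅑) + 1) = √((-8 - 38/27) + 1) = √(-254/27 + 1) = √(-227/27) = I*√681/9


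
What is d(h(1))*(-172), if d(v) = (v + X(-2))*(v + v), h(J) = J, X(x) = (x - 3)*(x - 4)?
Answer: -10664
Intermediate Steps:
X(x) = (-4 + x)*(-3 + x) (X(x) = (-3 + x)*(-4 + x) = (-4 + x)*(-3 + x))
d(v) = 2*v*(30 + v) (d(v) = (v + (12 + (-2)² - 7*(-2)))*(v + v) = (v + (12 + 4 + 14))*(2*v) = (v + 30)*(2*v) = (30 + v)*(2*v) = 2*v*(30 + v))
d(h(1))*(-172) = (2*1*(30 + 1))*(-172) = (2*1*31)*(-172) = 62*(-172) = -10664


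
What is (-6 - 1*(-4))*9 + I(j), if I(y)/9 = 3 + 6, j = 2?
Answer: 63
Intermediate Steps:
I(y) = 81 (I(y) = 9*(3 + 6) = 9*9 = 81)
(-6 - 1*(-4))*9 + I(j) = (-6 - 1*(-4))*9 + 81 = (-6 + 4)*9 + 81 = -2*9 + 81 = -18 + 81 = 63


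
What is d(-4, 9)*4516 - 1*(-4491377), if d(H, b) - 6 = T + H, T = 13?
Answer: 4559117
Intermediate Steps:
d(H, b) = 19 + H (d(H, b) = 6 + (13 + H) = 19 + H)
d(-4, 9)*4516 - 1*(-4491377) = (19 - 4)*4516 - 1*(-4491377) = 15*4516 + 4491377 = 67740 + 4491377 = 4559117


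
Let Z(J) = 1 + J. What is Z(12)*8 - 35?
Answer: 69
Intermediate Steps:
Z(12)*8 - 35 = (1 + 12)*8 - 35 = 13*8 - 35 = 104 - 35 = 69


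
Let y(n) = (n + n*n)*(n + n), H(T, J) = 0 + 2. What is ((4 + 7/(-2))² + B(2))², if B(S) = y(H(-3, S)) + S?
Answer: 11025/16 ≈ 689.06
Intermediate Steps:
H(T, J) = 2
y(n) = 2*n*(n + n²) (y(n) = (n + n²)*(2*n) = 2*n*(n + n²))
B(S) = 24 + S (B(S) = 2*2²*(1 + 2) + S = 2*4*3 + S = 24 + S)
((4 + 7/(-2))² + B(2))² = ((4 + 7/(-2))² + (24 + 2))² = ((4 + 7*(-½))² + 26)² = ((4 - 7/2)² + 26)² = ((½)² + 26)² = (¼ + 26)² = (105/4)² = 11025/16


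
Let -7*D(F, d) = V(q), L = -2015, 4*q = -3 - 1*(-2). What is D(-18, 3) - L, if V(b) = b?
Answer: 56421/28 ≈ 2015.0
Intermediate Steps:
q = -¼ (q = (-3 - 1*(-2))/4 = (-3 + 2)/4 = (¼)*(-1) = -¼ ≈ -0.25000)
D(F, d) = 1/28 (D(F, d) = -⅐*(-¼) = 1/28)
D(-18, 3) - L = 1/28 - 1*(-2015) = 1/28 + 2015 = 56421/28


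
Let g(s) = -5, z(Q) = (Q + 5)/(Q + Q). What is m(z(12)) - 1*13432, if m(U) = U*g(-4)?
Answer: -322453/24 ≈ -13436.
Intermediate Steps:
z(Q) = (5 + Q)/(2*Q) (z(Q) = (5 + Q)/((2*Q)) = (5 + Q)*(1/(2*Q)) = (5 + Q)/(2*Q))
m(U) = -5*U (m(U) = U*(-5) = -5*U)
m(z(12)) - 1*13432 = -5*(5 + 12)/(2*12) - 1*13432 = -5*17/(2*12) - 13432 = -5*17/24 - 13432 = -85/24 - 13432 = -322453/24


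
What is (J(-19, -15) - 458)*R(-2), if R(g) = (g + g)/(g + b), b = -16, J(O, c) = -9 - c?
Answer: -904/9 ≈ -100.44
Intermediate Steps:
R(g) = 2*g/(-16 + g) (R(g) = (g + g)/(g - 16) = (2*g)/(-16 + g) = 2*g/(-16 + g))
(J(-19, -15) - 458)*R(-2) = ((-9 - 1*(-15)) - 458)*(2*(-2)/(-16 - 2)) = ((-9 + 15) - 458)*(2*(-2)/(-18)) = (6 - 458)*(2*(-2)*(-1/18)) = -452*2/9 = -904/9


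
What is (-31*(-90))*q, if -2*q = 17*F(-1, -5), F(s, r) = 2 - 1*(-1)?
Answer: -71145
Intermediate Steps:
F(s, r) = 3 (F(s, r) = 2 + 1 = 3)
q = -51/2 (q = -17*3/2 = -1/2*51 = -51/2 ≈ -25.500)
(-31*(-90))*q = -31*(-90)*(-51/2) = 2790*(-51/2) = -71145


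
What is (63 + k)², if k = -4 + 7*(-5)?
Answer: 576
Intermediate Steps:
k = -39 (k = -4 - 35 = -39)
(63 + k)² = (63 - 39)² = 24² = 576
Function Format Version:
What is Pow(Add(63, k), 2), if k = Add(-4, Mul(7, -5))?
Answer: 576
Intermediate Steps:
k = -39 (k = Add(-4, -35) = -39)
Pow(Add(63, k), 2) = Pow(Add(63, -39), 2) = Pow(24, 2) = 576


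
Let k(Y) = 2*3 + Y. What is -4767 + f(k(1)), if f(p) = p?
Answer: -4760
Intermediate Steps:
k(Y) = 6 + Y
-4767 + f(k(1)) = -4767 + (6 + 1) = -4767 + 7 = -4760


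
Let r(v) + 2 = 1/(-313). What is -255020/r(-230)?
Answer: 79821260/627 ≈ 1.2731e+5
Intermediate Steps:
r(v) = -627/313 (r(v) = -2 + 1/(-313) = -2 - 1/313 = -627/313)
-255020/r(-230) = -255020/(-627/313) = -255020*(-313/627) = 79821260/627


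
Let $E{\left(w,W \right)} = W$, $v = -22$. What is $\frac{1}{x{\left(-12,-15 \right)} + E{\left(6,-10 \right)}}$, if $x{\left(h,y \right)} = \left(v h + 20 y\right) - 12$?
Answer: $- \frac{1}{58} \approx -0.017241$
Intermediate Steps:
$x{\left(h,y \right)} = -12 - 22 h + 20 y$ ($x{\left(h,y \right)} = \left(- 22 h + 20 y\right) - 12 = -12 - 22 h + 20 y$)
$\frac{1}{x{\left(-12,-15 \right)} + E{\left(6,-10 \right)}} = \frac{1}{\left(-12 - -264 + 20 \left(-15\right)\right) - 10} = \frac{1}{\left(-12 + 264 - 300\right) - 10} = \frac{1}{-48 - 10} = \frac{1}{-58} = - \frac{1}{58}$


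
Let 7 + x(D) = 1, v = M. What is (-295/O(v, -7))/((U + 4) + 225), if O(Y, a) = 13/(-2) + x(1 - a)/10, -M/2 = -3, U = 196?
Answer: 118/1207 ≈ 0.097763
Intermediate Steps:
M = 6 (M = -2*(-3) = 6)
v = 6
x(D) = -6 (x(D) = -7 + 1 = -6)
O(Y, a) = -71/10 (O(Y, a) = 13/(-2) - 6/10 = 13*(-1/2) - 6*1/10 = -13/2 - 3/5 = -71/10)
(-295/O(v, -7))/((U + 4) + 225) = (-295/(-71/10))/((196 + 4) + 225) = (-295*(-10/71))/(200 + 225) = (2950/71)/425 = (2950/71)*(1/425) = 118/1207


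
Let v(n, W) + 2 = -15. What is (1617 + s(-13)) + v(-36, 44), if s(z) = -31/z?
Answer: 20831/13 ≈ 1602.4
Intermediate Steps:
v(n, W) = -17 (v(n, W) = -2 - 15 = -17)
(1617 + s(-13)) + v(-36, 44) = (1617 - 31/(-13)) - 17 = (1617 - 31*(-1/13)) - 17 = (1617 + 31/13) - 17 = 21052/13 - 17 = 20831/13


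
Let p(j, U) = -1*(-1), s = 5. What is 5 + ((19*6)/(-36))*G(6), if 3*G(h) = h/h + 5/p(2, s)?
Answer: -4/3 ≈ -1.3333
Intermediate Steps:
p(j, U) = 1
G(h) = 2 (G(h) = (h/h + 5/1)/3 = (1 + 5*1)/3 = (1 + 5)/3 = (1/3)*6 = 2)
5 + ((19*6)/(-36))*G(6) = 5 + ((19*6)/(-36))*2 = 5 + (114*(-1/36))*2 = 5 - 19/6*2 = 5 - 19/3 = -4/3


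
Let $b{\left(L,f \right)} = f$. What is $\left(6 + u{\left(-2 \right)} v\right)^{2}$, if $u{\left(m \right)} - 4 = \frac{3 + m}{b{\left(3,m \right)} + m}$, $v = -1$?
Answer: $\frac{81}{16} \approx 5.0625$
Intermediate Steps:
$u{\left(m \right)} = 4 + \frac{3 + m}{2 m}$ ($u{\left(m \right)} = 4 + \frac{3 + m}{m + m} = 4 + \frac{3 + m}{2 m}$)
$\left(6 + u{\left(-2 \right)} v\right)^{2} = \left(6 + \frac{3 \left(1 + 3 \left(-2\right)\right)}{2 \left(-2\right)} \left(-1\right)\right)^{2} = \left(6 + \frac{3}{2} \left(- \frac{1}{2}\right) \left(1 - 6\right) \left(-1\right)\right)^{2} = \left(6 + \frac{3}{2} \left(- \frac{1}{2}\right) \left(-5\right) \left(-1\right)\right)^{2} = \left(6 + \frac{15}{4} \left(-1\right)\right)^{2} = \left(6 - \frac{15}{4}\right)^{2} = \left(\frac{9}{4}\right)^{2} = \frac{81}{16}$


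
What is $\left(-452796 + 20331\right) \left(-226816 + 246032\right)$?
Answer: $-8310247440$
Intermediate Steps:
$\left(-452796 + 20331\right) \left(-226816 + 246032\right) = \left(-432465\right) 19216 = -8310247440$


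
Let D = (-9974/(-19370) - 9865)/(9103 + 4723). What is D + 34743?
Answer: 2326079638146/66952405 ≈ 34742.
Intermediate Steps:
D = -47768769/66952405 (D = (-9974*(-1/19370) - 9865)/13826 = (4987/9685 - 9865)*(1/13826) = -95537538/9685*1/13826 = -47768769/66952405 ≈ -0.71347)
D + 34743 = -47768769/66952405 + 34743 = 2326079638146/66952405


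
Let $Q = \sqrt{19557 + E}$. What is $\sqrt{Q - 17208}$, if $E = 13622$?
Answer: $\sqrt{-17208 + \sqrt{33179}} \approx 130.48 i$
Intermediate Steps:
$Q = \sqrt{33179}$ ($Q = \sqrt{19557 + 13622} = \sqrt{33179} \approx 182.15$)
$\sqrt{Q - 17208} = \sqrt{\sqrt{33179} - 17208} = \sqrt{-17208 + \sqrt{33179}}$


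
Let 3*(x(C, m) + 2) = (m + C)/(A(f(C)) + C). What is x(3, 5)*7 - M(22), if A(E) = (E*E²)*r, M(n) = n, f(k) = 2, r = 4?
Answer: -532/15 ≈ -35.467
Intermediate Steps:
A(E) = 4*E³ (A(E) = (E*E²)*4 = E³*4 = 4*E³)
x(C, m) = -2 + (C + m)/(3*(32 + C)) (x(C, m) = -2 + ((m + C)/(4*2³ + C))/3 = -2 + ((C + m)/(4*8 + C))/3 = -2 + ((C + m)/(32 + C))/3 = -2 + (C + m)/(3*(32 + C)))
x(3, 5)*7 - M(22) = ((-192 + 5 - 5*3)/(3*(32 + 3)))*7 - 1*22 = ((⅓)*(-192 + 5 - 15)/35)*7 - 22 = ((⅓)*(1/35)*(-202))*7 - 22 = -202/105*7 - 22 = -202/15 - 22 = -532/15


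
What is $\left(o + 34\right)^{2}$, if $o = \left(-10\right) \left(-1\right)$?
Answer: $1936$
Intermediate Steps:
$o = 10$
$\left(o + 34\right)^{2} = \left(10 + 34\right)^{2} = 44^{2} = 1936$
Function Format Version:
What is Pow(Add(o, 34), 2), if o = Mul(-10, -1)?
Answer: 1936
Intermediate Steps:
o = 10
Pow(Add(o, 34), 2) = Pow(Add(10, 34), 2) = Pow(44, 2) = 1936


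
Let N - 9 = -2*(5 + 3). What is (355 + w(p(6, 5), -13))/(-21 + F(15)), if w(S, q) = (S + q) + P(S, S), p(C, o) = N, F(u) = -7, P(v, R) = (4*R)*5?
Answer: -195/28 ≈ -6.9643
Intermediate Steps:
P(v, R) = 20*R
N = -7 (N = 9 - 2*(5 + 3) = 9 - 2*8 = 9 - 16 = -7)
p(C, o) = -7
w(S, q) = q + 21*S (w(S, q) = (S + q) + 20*S = q + 21*S)
(355 + w(p(6, 5), -13))/(-21 + F(15)) = (355 + (-13 + 21*(-7)))/(-21 - 7) = (355 + (-13 - 147))/(-28) = (355 - 160)*(-1/28) = 195*(-1/28) = -195/28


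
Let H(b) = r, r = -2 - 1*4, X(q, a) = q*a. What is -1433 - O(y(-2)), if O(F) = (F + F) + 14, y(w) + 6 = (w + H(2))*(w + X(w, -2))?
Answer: -1403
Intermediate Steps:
X(q, a) = a*q
r = -6 (r = -2 - 4 = -6)
H(b) = -6
y(w) = -6 - w*(-6 + w) (y(w) = -6 + (w - 6)*(w - 2*w) = -6 + (-6 + w)*(-w) = -6 - w*(-6 + w))
O(F) = 14 + 2*F (O(F) = 2*F + 14 = 14 + 2*F)
-1433 - O(y(-2)) = -1433 - (14 + 2*(-6 - 1*(-2)**2 + 6*(-2))) = -1433 - (14 + 2*(-6 - 1*4 - 12)) = -1433 - (14 + 2*(-6 - 4 - 12)) = -1433 - (14 + 2*(-22)) = -1433 - (14 - 44) = -1433 - 1*(-30) = -1433 + 30 = -1403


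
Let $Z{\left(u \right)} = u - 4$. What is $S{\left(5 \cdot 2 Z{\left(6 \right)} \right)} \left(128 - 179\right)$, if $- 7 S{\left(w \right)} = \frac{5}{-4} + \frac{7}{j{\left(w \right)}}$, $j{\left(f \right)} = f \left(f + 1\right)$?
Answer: $- \frac{629}{70} \approx -8.9857$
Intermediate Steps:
$Z{\left(u \right)} = -4 + u$
$j{\left(f \right)} = f \left(1 + f\right)$
$S{\left(w \right)} = \frac{5}{28} - \frac{1}{w \left(1 + w\right)}$ ($S{\left(w \right)} = - \frac{\frac{5}{-4} + \frac{7}{w \left(1 + w\right)}}{7} = - \frac{5 \left(- \frac{1}{4}\right) + 7 \frac{1}{w \left(1 + w\right)}}{7} = - \frac{- \frac{5}{4} + \frac{7}{w \left(1 + w\right)}}{7} = \frac{5}{28} - \frac{1}{w \left(1 + w\right)}$)
$S{\left(5 \cdot 2 Z{\left(6 \right)} \right)} \left(128 - 179\right) = \frac{-28 + 5 \cdot 5 \cdot 2 \left(-4 + 6\right) \left(1 + 5 \cdot 2 \left(-4 + 6\right)\right)}{28 \cdot 5 \cdot 2 \left(-4 + 6\right) \left(1 + 5 \cdot 2 \left(-4 + 6\right)\right)} \left(128 - 179\right) = \frac{-28 + 5 \cdot 10 \cdot 2 \left(1 + 10 \cdot 2\right)}{28 \cdot 10 \cdot 2 \left(1 + 10 \cdot 2\right)} \left(128 - 179\right) = \frac{-28 + 5 \cdot 20 \left(1 + 20\right)}{28 \cdot 20 \left(1 + 20\right)} \left(-51\right) = \frac{1}{28} \cdot \frac{1}{20} \cdot \frac{1}{21} \left(-28 + 5 \cdot 20 \cdot 21\right) \left(-51\right) = \frac{1}{28} \cdot \frac{1}{20} \cdot \frac{1}{21} \left(-28 + 2100\right) \left(-51\right) = \frac{1}{28} \cdot \frac{1}{20} \cdot \frac{1}{21} \cdot 2072 \left(-51\right) = \frac{37}{210} \left(-51\right) = - \frac{629}{70}$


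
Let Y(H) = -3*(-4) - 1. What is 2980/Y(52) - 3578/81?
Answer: 202022/891 ≈ 226.74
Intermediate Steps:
Y(H) = 11 (Y(H) = 12 - 1 = 11)
2980/Y(52) - 3578/81 = 2980/11 - 3578/81 = 202022/891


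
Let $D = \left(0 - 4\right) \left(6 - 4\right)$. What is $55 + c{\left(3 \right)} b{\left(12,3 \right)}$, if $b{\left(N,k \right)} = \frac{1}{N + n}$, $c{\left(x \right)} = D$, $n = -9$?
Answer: $\frac{157}{3} \approx 52.333$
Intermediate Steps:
$D = -8$ ($D = \left(-4\right) 2 = -8$)
$c{\left(x \right)} = -8$
$b{\left(N,k \right)} = \frac{1}{-9 + N}$ ($b{\left(N,k \right)} = \frac{1}{N - 9} = \frac{1}{-9 + N}$)
$55 + c{\left(3 \right)} b{\left(12,3 \right)} = 55 - \frac{8}{-9 + 12} = 55 - \frac{8}{3} = \frac{157}{3}$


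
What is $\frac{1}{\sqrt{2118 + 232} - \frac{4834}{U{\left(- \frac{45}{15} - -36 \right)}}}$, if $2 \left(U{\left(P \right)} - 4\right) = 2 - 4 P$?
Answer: $\frac{147437}{7311603} - \frac{18605 \sqrt{94}}{14623206} \approx 0.0078295$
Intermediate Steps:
$U{\left(P \right)} = 5 - 2 P$ ($U{\left(P \right)} = 4 + \frac{2 - 4 P}{2} = 4 - \left(-1 + 2 P\right) = 5 - 2 P$)
$\frac{1}{\sqrt{2118 + 232} - \frac{4834}{U{\left(- \frac{45}{15} - -36 \right)}}} = \frac{1}{\sqrt{2118 + 232} - \frac{4834}{5 - 2 \left(- \frac{45}{15} - -36\right)}} = \frac{1}{\sqrt{2350} - \frac{4834}{5 - 2 \left(\left(-45\right) \frac{1}{15} + 36\right)}} = \frac{1}{5 \sqrt{94} - \frac{4834}{5 - 2 \left(-3 + 36\right)}} = \frac{1}{5 \sqrt{94} - \frac{4834}{5 - 66}} = \frac{1}{5 \sqrt{94} - \frac{4834}{-61}} = \frac{1}{5 \sqrt{94} - - \frac{4834}{61}} = \frac{1}{5 \sqrt{94} + \frac{4834}{61}} = \frac{1}{\frac{4834}{61} + 5 \sqrt{94}}$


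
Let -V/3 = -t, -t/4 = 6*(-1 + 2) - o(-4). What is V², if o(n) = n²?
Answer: 14400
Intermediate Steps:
t = 40 (t = -4*(6*(-1 + 2) - 1*(-4)²) = -4*(6*1 - 1*16) = -4*(6 - 16) = -4*(-10) = 40)
V = 120 (V = -(-3)*40 = -3*(-40) = 120)
V² = 120² = 14400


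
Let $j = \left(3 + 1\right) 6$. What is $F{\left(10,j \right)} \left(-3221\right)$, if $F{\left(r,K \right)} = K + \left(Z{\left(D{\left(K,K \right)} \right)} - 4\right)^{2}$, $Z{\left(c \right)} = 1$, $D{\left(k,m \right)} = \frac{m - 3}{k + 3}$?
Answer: $-106293$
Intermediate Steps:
$D{\left(k,m \right)} = \frac{-3 + m}{3 + k}$
$j = 24$ ($j = 4 \cdot 6 = 24$)
$F{\left(r,K \right)} = 9 + K$ ($F{\left(r,K \right)} = K + \left(1 - 4\right)^{2} = K + \left(-3\right)^{2} = K + 9 = 9 + K$)
$F{\left(10,j \right)} \left(-3221\right) = \left(9 + 24\right) \left(-3221\right) = 33 \left(-3221\right) = -106293$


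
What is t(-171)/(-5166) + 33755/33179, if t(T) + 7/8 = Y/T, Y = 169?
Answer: 238634128711/234478912752 ≈ 1.0177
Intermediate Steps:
t(T) = -7/8 + 169/T
t(-171)/(-5166) + 33755/33179 = (-7/8 + 169/(-171))/(-5166) + 33755/33179 = (-7/8 + 169*(-1/171))*(-1/5166) + 33755*(1/33179) = (-7/8 - 169/171)*(-1/5166) + 33755/33179 = -2549/1368*(-1/5166) + 33755/33179 = 2549/7067088 + 33755/33179 = 238634128711/234478912752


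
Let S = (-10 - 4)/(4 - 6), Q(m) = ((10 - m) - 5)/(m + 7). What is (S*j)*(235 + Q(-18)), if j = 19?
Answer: 340746/11 ≈ 30977.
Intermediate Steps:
Q(m) = (5 - m)/(7 + m)
S = 7 (S = -14/(-2) = -14*(-½) = 7)
(S*j)*(235 + Q(-18)) = (7*19)*(235 + (5 - 1*(-18))/(7 - 18)) = 133*(235 + (5 + 18)/(-11)) = 133*(235 - 1/11*23) = 133*(235 - 23/11) = 133*(2562/11) = 340746/11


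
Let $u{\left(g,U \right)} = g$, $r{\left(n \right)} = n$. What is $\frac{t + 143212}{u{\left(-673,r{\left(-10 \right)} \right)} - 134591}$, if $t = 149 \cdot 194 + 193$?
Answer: $- \frac{57437}{45088} \approx -1.2739$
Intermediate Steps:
$t = 29099$ ($t = 28906 + 193 = 29099$)
$\frac{t + 143212}{u{\left(-673,r{\left(-10 \right)} \right)} - 134591} = \frac{29099 + 143212}{-673 - 134591} = \frac{172311}{-135264} = 172311 \left(- \frac{1}{135264}\right) = - \frac{57437}{45088}$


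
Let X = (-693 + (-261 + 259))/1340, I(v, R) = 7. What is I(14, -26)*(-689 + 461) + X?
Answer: -427867/268 ≈ -1596.5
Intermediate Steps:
X = -139/268 (X = (-693 - 2)*(1/1340) = -695*1/1340 = -139/268 ≈ -0.51866)
I(14, -26)*(-689 + 461) + X = 7*(-689 + 461) - 139/268 = 7*(-228) - 139/268 = -1596 - 139/268 = -427867/268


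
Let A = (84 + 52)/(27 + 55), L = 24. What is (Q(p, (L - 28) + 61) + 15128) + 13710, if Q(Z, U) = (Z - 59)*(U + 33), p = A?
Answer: 970768/41 ≈ 23677.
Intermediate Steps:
A = 68/41 (A = 136/82 = 136*(1/82) = 68/41 ≈ 1.6585)
p = 68/41 ≈ 1.6585
Q(Z, U) = (-59 + Z)*(33 + U)
(Q(p, (L - 28) + 61) + 15128) + 13710 = ((-1947 - 59*((24 - 28) + 61) + 33*(68/41) + ((24 - 28) + 61)*(68/41)) + 15128) + 13710 = ((-1947 - 59*(-4 + 61) + 2244/41 + (-4 + 61)*(68/41)) + 15128) + 13710 = ((-1947 - 59*57 + 2244/41 + 57*(68/41)) + 15128) + 13710 = ((-1947 - 3363 + 2244/41 + 3876/41) + 15128) + 13710 = (-211590/41 + 15128) + 13710 = 408658/41 + 13710 = 970768/41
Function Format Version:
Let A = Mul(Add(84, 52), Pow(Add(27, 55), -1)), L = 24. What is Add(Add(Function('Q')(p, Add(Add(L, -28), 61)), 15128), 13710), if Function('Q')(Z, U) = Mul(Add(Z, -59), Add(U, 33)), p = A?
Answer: Rational(970768, 41) ≈ 23677.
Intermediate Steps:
A = Rational(68, 41) (A = Mul(136, Pow(82, -1)) = Mul(136, Rational(1, 82)) = Rational(68, 41) ≈ 1.6585)
p = Rational(68, 41) ≈ 1.6585
Function('Q')(Z, U) = Mul(Add(-59, Z), Add(33, U))
Add(Add(Function('Q')(p, Add(Add(L, -28), 61)), 15128), 13710) = Add(Add(Add(-1947, Mul(-59, Add(Add(24, -28), 61)), Mul(33, Rational(68, 41)), Mul(Add(Add(24, -28), 61), Rational(68, 41))), 15128), 13710) = Add(Add(Add(-1947, Mul(-59, Add(-4, 61)), Rational(2244, 41), Mul(Add(-4, 61), Rational(68, 41))), 15128), 13710) = Add(Add(Add(-1947, Mul(-59, 57), Rational(2244, 41), Mul(57, Rational(68, 41))), 15128), 13710) = Add(Add(Add(-1947, -3363, Rational(2244, 41), Rational(3876, 41)), 15128), 13710) = Add(Add(Rational(-211590, 41), 15128), 13710) = Add(Rational(408658, 41), 13710) = Rational(970768, 41)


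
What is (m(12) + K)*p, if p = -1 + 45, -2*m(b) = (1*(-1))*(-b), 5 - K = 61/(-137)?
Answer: -3344/137 ≈ -24.409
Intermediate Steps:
K = 746/137 (K = 5 - 61/(-137) = 5 - 61*(-1)/137 = 5 - 1*(-61/137) = 5 + 61/137 = 746/137 ≈ 5.4453)
m(b) = -b/2 (m(b) = -1*(-1)*(-b)/2 = -(-1)*(-b)/2 = -b/2)
p = 44
(m(12) + K)*p = (-1/2*12 + 746/137)*44 = (-6 + 746/137)*44 = -76/137*44 = -3344/137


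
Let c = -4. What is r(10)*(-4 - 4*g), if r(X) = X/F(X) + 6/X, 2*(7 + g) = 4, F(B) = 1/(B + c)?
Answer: 4848/5 ≈ 969.60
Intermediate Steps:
F(B) = 1/(-4 + B) (F(B) = 1/(B - 4) = 1/(-4 + B))
g = -5 (g = -7 + (1/2)*4 = -7 + 2 = -5)
r(X) = 6/X + X*(-4 + X) (r(X) = X/(1/(-4 + X)) + 6/X = X*(-4 + X) + 6/X = 6/X + X*(-4 + X))
r(10)*(-4 - 4*g) = ((6 + 10**2*(-4 + 10))/10)*(-4 - 4*(-5)) = ((6 + 100*6)/10)*(-4 + 20) = ((6 + 600)/10)*16 = ((1/10)*606)*16 = (303/5)*16 = 4848/5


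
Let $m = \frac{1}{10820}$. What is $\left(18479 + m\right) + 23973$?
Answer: $\frac{459330641}{10820} \approx 42452.0$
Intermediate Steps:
$m = \frac{1}{10820} \approx 9.2421 \cdot 10^{-5}$
$\left(18479 + m\right) + 23973 = \left(18479 + \frac{1}{10820}\right) + 23973 = \frac{199942781}{10820} + 23973 = \frac{459330641}{10820}$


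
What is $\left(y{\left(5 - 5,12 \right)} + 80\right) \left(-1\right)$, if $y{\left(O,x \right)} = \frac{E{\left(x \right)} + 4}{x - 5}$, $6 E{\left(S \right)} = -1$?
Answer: $- \frac{3383}{42} \approx -80.548$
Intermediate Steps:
$E{\left(S \right)} = - \frac{1}{6}$ ($E{\left(S \right)} = \frac{1}{6} \left(-1\right) = - \frac{1}{6}$)
$y{\left(O,x \right)} = \frac{23}{6 \left(-5 + x\right)}$ ($y{\left(O,x \right)} = \frac{- \frac{1}{6} + 4}{x - 5} = \frac{23}{6 \left(-5 + x\right)}$)
$\left(y{\left(5 - 5,12 \right)} + 80\right) \left(-1\right) = \left(\frac{23}{6 \left(-5 + 12\right)} + 80\right) \left(-1\right) = \left(\frac{23}{6 \cdot 7} + 80\right) \left(-1\right) = \left(\frac{23}{6} \cdot \frac{1}{7} + 80\right) \left(-1\right) = \left(\frac{23}{42} + 80\right) \left(-1\right) = \frac{3383}{42} \left(-1\right) = - \frac{3383}{42}$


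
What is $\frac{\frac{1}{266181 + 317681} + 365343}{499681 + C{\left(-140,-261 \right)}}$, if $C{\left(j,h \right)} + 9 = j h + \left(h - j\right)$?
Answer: $\frac{213309894667}{313003163442} \approx 0.68149$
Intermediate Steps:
$C{\left(j,h \right)} = -9 + h - j + h j$ ($C{\left(j,h \right)} = -9 + \left(j h + \left(h - j\right)\right) = -9 + \left(h j + \left(h - j\right)\right) = -9 + \left(h - j + h j\right) = -9 + h - j + h j$)
$\frac{\frac{1}{266181 + 317681} + 365343}{499681 + C{\left(-140,-261 \right)}} = \frac{\frac{1}{266181 + 317681} + 365343}{499681 - -36410} = \frac{\frac{1}{583862} + 365343}{499681 + \left(-9 - 261 + 140 + 36540\right)} = \frac{\frac{1}{583862} + 365343}{499681 + 36410} = \frac{213309894667}{583862 \cdot 536091} = \frac{213309894667}{583862} \cdot \frac{1}{536091} = \frac{213309894667}{313003163442}$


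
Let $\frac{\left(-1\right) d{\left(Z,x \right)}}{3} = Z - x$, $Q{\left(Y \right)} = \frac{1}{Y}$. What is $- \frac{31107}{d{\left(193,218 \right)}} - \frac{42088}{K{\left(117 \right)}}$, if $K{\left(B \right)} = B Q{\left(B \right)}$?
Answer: $- \frac{1062569}{25} \approx -42503.0$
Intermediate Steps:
$K{\left(B \right)} = 1$ ($K{\left(B \right)} = \frac{B}{B} = 1$)
$d{\left(Z,x \right)} = - 3 Z + 3 x$ ($d{\left(Z,x \right)} = - 3 \left(Z - x\right) = - 3 Z + 3 x$)
$- \frac{31107}{d{\left(193,218 \right)}} - \frac{42088}{K{\left(117 \right)}} = - \frac{31107}{\left(-3\right) 193 + 3 \cdot 218} - \frac{42088}{1} = - \frac{31107}{-579 + 654} - 42088 = - \frac{31107}{75} - 42088 = \left(-31107\right) \frac{1}{75} - 42088 = - \frac{10369}{25} - 42088 = - \frac{1062569}{25}$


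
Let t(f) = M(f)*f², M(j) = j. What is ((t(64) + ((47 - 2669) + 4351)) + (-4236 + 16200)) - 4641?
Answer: 271196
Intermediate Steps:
t(f) = f³ (t(f) = f*f² = f³)
((t(64) + ((47 - 2669) + 4351)) + (-4236 + 16200)) - 4641 = ((64³ + ((47 - 2669) + 4351)) + (-4236 + 16200)) - 4641 = ((262144 + (-2622 + 4351)) + 11964) - 4641 = ((262144 + 1729) + 11964) - 4641 = (263873 + 11964) - 4641 = 275837 - 4641 = 271196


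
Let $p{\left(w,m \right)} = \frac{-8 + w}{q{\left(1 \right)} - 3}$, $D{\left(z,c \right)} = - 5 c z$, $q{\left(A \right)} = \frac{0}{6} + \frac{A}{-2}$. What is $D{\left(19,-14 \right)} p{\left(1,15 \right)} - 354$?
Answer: $2306$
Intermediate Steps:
$q{\left(A \right)} = - \frac{A}{2}$ ($q{\left(A \right)} = 0 \cdot \frac{1}{6} + A \left(- \frac{1}{2}\right) = 0 - \frac{A}{2} = - \frac{A}{2}$)
$D{\left(z,c \right)} = - 5 c z$
$p{\left(w,m \right)} = \frac{16}{7} - \frac{2 w}{7}$ ($p{\left(w,m \right)} = \frac{-8 + w}{\left(- \frac{1}{2}\right) 1 - 3} = \frac{-8 + w}{- \frac{1}{2} - 3} = \frac{-8 + w}{- \frac{7}{2}} = \left(-8 + w\right) \left(- \frac{2}{7}\right) = \frac{16}{7} - \frac{2 w}{7}$)
$D{\left(19,-14 \right)} p{\left(1,15 \right)} - 354 = \left(-5\right) \left(-14\right) 19 \left(\frac{16}{7} - \frac{2}{7}\right) - 354 = 1330 \left(\frac{16}{7} - \frac{2}{7}\right) - 354 = 1330 \cdot 2 - 354 = 2660 - 354 = 2306$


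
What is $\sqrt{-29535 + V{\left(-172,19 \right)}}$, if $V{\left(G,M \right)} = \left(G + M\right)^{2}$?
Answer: $i \sqrt{6126} \approx 78.269 i$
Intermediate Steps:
$\sqrt{-29535 + V{\left(-172,19 \right)}} = \sqrt{-29535 + \left(-172 + 19\right)^{2}} = \sqrt{-29535 + \left(-153\right)^{2}} = \sqrt{-29535 + 23409} = \sqrt{-6126} = i \sqrt{6126}$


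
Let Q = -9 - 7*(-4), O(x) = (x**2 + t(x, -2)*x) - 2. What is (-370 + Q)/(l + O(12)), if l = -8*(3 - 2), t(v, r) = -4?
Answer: -351/86 ≈ -4.0814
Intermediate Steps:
O(x) = -2 + x**2 - 4*x (O(x) = (x**2 - 4*x) - 2 = -2 + x**2 - 4*x)
l = -8 (l = -8*1 = -8)
Q = 19 (Q = -9 + 28 = 19)
(-370 + Q)/(l + O(12)) = (-370 + 19)/(-8 + (-2 + 12**2 - 4*12)) = -351/(-8 + (-2 + 144 - 48)) = -351/(-8 + 94) = -351/86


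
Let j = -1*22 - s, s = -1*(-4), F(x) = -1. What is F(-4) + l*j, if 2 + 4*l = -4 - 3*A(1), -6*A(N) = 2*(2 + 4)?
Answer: -1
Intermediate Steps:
A(N) = -2 (A(N) = -(2 + 4)/3 = -6/3 = -⅙*12 = -2)
l = 0 (l = -½ + (-4 - 3*(-2))/4 = -½ + (-4 + 6)/4 = -½ + (¼)*2 = -½ + ½ = 0)
s = 4
j = -26 (j = -1*22 - 1*4 = -22 - 4 = -26)
F(-4) + l*j = -1 + 0*(-26) = -1 + 0 = -1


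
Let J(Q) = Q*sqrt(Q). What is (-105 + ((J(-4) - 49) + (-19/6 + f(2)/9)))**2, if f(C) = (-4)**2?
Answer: 7802473/324 + 22376*I/9 ≈ 24082.0 + 2486.2*I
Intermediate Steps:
f(C) = 16
J(Q) = Q**(3/2)
(-105 + ((J(-4) - 49) + (-19/6 + f(2)/9)))**2 = (-105 + (((-4)**(3/2) - 49) + (-19/6 + 16/9)))**2 = (-105 + ((-8*I - 49) + (-19*1/6 + 16*(1/9))))**2 = (-105 + ((-49 - 8*I) + (-19/6 + 16/9)))**2 = (-105 + ((-49 - 8*I) - 25/18))**2 = (-105 + (-907/18 - 8*I))**2 = (-2797/18 - 8*I)**2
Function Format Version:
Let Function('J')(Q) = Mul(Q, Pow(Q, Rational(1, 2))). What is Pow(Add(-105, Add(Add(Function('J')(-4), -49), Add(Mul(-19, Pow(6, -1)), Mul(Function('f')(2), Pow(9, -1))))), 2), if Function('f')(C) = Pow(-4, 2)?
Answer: Add(Rational(7802473, 324), Mul(Rational(22376, 9), I)) ≈ Add(24082., Mul(2486.2, I))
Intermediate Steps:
Function('f')(C) = 16
Function('J')(Q) = Pow(Q, Rational(3, 2))
Pow(Add(-105, Add(Add(Function('J')(-4), -49), Add(Mul(-19, Pow(6, -1)), Mul(Function('f')(2), Pow(9, -1))))), 2) = Pow(Add(-105, Add(Add(Pow(-4, Rational(3, 2)), -49), Add(Mul(-19, Pow(6, -1)), Mul(16, Pow(9, -1))))), 2) = Pow(Add(-105, Add(Add(Mul(-8, I), -49), Add(Mul(-19, Rational(1, 6)), Mul(16, Rational(1, 9))))), 2) = Pow(Add(-105, Add(Add(-49, Mul(-8, I)), Add(Rational(-19, 6), Rational(16, 9)))), 2) = Pow(Add(-105, Add(Add(-49, Mul(-8, I)), Rational(-25, 18))), 2) = Pow(Add(-105, Add(Rational(-907, 18), Mul(-8, I))), 2) = Pow(Add(Rational(-2797, 18), Mul(-8, I)), 2)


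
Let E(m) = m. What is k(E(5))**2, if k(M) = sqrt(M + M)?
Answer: 10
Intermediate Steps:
k(M) = sqrt(2)*sqrt(M) (k(M) = sqrt(2*M) = sqrt(2)*sqrt(M))
k(E(5))**2 = (sqrt(2)*sqrt(5))**2 = (sqrt(10))**2 = 10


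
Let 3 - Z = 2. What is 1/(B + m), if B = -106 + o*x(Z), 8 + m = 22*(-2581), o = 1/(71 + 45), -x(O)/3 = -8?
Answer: -29/1649978 ≈ -1.7576e-5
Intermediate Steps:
Z = 1 (Z = 3 - 1*2 = 3 - 2 = 1)
x(O) = 24 (x(O) = -3*(-8) = 24)
o = 1/116 ≈ 0.0086207
m = -56790 (m = -8 + 22*(-2581) = -8 - 56782 = -56790)
B = -3068/29 (B = -106 + (1/116)*24 = -106 + 6/29 = -3068/29 ≈ -105.79)
1/(B + m) = 1/(-3068/29 - 56790) = 1/(-1649978/29) = -29/1649978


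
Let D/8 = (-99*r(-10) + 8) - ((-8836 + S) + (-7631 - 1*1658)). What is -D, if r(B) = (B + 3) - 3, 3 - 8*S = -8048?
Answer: -144933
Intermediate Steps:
S = 8051/8 (S = 3/8 - 1/8*(-8048) = 3/8 + 1006 = 8051/8 ≈ 1006.4)
r(B) = B (r(B) = (3 + B) - 3 = B)
D = 144933 (D = 8*((-99*(-10) + 8) - ((-8836 + 8051/8) + (-7631 - 1*1658))) = 8*((990 + 8) - (-62637/8 + (-7631 - 1658))) = 8*(998 - (-62637/8 - 9289)) = 8*(998 - 1*(-136949/8)) = 8*(998 + 136949/8) = 8*(144933/8) = 144933)
-D = -1*144933 = -144933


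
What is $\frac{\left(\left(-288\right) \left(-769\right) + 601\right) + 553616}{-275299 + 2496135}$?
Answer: $\frac{775689}{2220836} \approx 0.34928$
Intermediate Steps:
$\frac{\left(\left(-288\right) \left(-769\right) + 601\right) + 553616}{-275299 + 2496135} = \frac{\left(221472 + 601\right) + 553616}{2220836} = \left(222073 + 553616\right) \frac{1}{2220836} = 775689 \cdot \frac{1}{2220836} = \frac{775689}{2220836}$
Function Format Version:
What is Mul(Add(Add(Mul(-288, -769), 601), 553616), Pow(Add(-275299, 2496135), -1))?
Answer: Rational(775689, 2220836) ≈ 0.34928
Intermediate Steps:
Mul(Add(Add(Mul(-288, -769), 601), 553616), Pow(Add(-275299, 2496135), -1)) = Mul(Add(Add(221472, 601), 553616), Pow(2220836, -1)) = Mul(Add(222073, 553616), Rational(1, 2220836)) = Mul(775689, Rational(1, 2220836)) = Rational(775689, 2220836)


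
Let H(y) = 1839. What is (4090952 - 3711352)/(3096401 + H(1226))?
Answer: 4745/38728 ≈ 0.12252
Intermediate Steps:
(4090952 - 3711352)/(3096401 + H(1226)) = (4090952 - 3711352)/(3096401 + 1839) = 379600/3098240 = 379600*(1/3098240) = 4745/38728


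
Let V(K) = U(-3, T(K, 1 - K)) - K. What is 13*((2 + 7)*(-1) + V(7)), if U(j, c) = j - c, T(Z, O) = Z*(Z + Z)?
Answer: -1521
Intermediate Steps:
T(Z, O) = 2*Z² (T(Z, O) = Z*(2*Z) = 2*Z²)
V(K) = -3 - K - 2*K² (V(K) = (-3 - 2*K²) - K = -3 - K - 2*K²)
13*((2 + 7)*(-1) + V(7)) = 13*((2 + 7)*(-1) + (-3 - 1*7 - 2*7²)) = 13*(9*(-1) + (-3 - 7 - 2*49)) = 13*(-9 + (-3 - 7 - 98)) = 13*(-9 - 108) = 13*(-117) = -1521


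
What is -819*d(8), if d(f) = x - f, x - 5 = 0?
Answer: 2457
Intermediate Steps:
x = 5 (x = 5 + 0 = 5)
d(f) = 5 - f
-819*d(8) = -819*(5 - 1*8) = -819*(5 - 8) = -819*(-3) = 2457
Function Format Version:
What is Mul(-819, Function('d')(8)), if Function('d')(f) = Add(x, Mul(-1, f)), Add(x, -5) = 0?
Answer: 2457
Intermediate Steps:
x = 5 (x = Add(5, 0) = 5)
Function('d')(f) = Add(5, Mul(-1, f))
Mul(-819, Function('d')(8)) = Mul(-819, Add(5, Mul(-1, 8))) = Mul(-819, Add(5, -8)) = Mul(-819, -3) = 2457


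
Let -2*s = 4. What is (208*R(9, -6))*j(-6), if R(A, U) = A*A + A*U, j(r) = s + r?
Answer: -44928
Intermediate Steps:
s = -2 (s = -½*4 = -2)
j(r) = -2 + r
R(A, U) = A² + A*U
(208*R(9, -6))*j(-6) = (208*(9*(9 - 6)))*(-2 - 6) = (208*(9*3))*(-8) = (208*27)*(-8) = 5616*(-8) = -44928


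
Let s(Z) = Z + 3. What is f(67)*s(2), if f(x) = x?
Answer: 335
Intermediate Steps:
s(Z) = 3 + Z
f(67)*s(2) = 67*(3 + 2) = 67*5 = 335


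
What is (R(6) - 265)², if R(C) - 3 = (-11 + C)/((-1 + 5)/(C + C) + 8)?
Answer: 1723969/25 ≈ 68959.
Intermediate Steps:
R(C) = 3 + (-11 + C)/(8 + 2/C) (R(C) = 3 + (-11 + C)/((-1 + 5)/(C + C) + 8) = 3 + (-11 + C)/(4/((2*C)) + 8) = 3 + (-11 + C)/(4*(1/(2*C)) + 8) = 3 + (-11 + C)/(2/C + 8) = 3 + (-11 + C)/(8 + 2/C))
(R(6) - 265)² = ((6 + 6² + 13*6)/(2*(1 + 4*6)) - 265)² = ((6 + 36 + 78)/(2*(1 + 24)) - 265)² = ((½)*120/25 - 265)² = ((½)*(1/25)*120 - 265)² = (12/5 - 265)² = (-1313/5)² = 1723969/25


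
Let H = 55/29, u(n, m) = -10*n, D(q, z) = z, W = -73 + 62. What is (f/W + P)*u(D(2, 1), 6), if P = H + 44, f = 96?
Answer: -118570/319 ≈ -371.69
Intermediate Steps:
W = -11
H = 55/29 (H = 55*(1/29) = 55/29 ≈ 1.8966)
P = 1331/29 (P = 55/29 + 44 = 1331/29 ≈ 45.897)
(f/W + P)*u(D(2, 1), 6) = (96/(-11) + 1331/29)*(-10*1) = (96*(-1/11) + 1331/29)*(-10) = (-96/11 + 1331/29)*(-10) = (11857/319)*(-10) = -118570/319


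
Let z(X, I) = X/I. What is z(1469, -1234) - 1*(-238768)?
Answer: 294638243/1234 ≈ 2.3877e+5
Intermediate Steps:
z(1469, -1234) - 1*(-238768) = 1469/(-1234) - 1*(-238768) = 1469*(-1/1234) + 238768 = -1469/1234 + 238768 = 294638243/1234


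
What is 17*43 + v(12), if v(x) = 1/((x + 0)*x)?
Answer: 105265/144 ≈ 731.01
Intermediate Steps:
v(x) = x**(-2) (v(x) = 1/(x*x) = x**(-2))
17*43 + v(12) = 17*43 + 12**(-2) = 731 + 1/144 = 105265/144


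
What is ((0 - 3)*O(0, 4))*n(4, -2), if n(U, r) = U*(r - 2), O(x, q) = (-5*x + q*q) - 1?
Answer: 720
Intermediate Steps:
O(x, q) = -1 + q**2 - 5*x (O(x, q) = (-5*x + q**2) - 1 = (q**2 - 5*x) - 1 = -1 + q**2 - 5*x)
n(U, r) = U*(-2 + r)
((0 - 3)*O(0, 4))*n(4, -2) = ((0 - 3)*(-1 + 4**2 - 5*0))*(4*(-2 - 2)) = (-3*(-1 + 16 + 0))*(4*(-4)) = -3*15*(-16) = -45*(-16) = 720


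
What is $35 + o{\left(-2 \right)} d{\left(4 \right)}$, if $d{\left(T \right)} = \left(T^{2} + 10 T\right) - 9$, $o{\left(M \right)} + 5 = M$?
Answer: $-294$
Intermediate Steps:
$o{\left(M \right)} = -5 + M$
$d{\left(T \right)} = -9 + T^{2} + 10 T$
$35 + o{\left(-2 \right)} d{\left(4 \right)} = 35 + \left(-5 - 2\right) \left(-9 + 4^{2} + 10 \cdot 4\right) = 35 - 7 \left(-9 + 16 + 40\right) = 35 - 329 = -294$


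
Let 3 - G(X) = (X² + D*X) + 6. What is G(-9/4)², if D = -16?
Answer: 497025/256 ≈ 1941.5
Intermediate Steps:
G(X) = -3 - X² + 16*X (G(X) = 3 - ((X² - 16*X) + 6) = 3 - (6 + X² - 16*X) = 3 + (-6 - X² + 16*X) = -3 - X² + 16*X)
G(-9/4)² = (-3 - (-9/4)² + 16*(-9/4))² = (-3 - 1*81/16 - 36)² = (-3 - 81/16 - 36)² = (-705/16)² = 497025/256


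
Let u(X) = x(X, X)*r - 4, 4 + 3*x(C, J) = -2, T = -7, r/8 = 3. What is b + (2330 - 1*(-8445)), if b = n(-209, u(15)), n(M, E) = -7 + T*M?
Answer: 12231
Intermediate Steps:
r = 24 (r = 8*3 = 24)
x(C, J) = -2 (x(C, J) = -4/3 + (1/3)*(-2) = -4/3 - 2/3 = -2)
u(X) = -52 (u(X) = -2*24 - 4 = -48 - 4 = -52)
n(M, E) = -7 - 7*M
b = 1456 (b = -7 - 7*(-209) = -7 + 1463 = 1456)
b + (2330 - 1*(-8445)) = 1456 + (2330 - 1*(-8445)) = 1456 + (2330 + 8445) = 1456 + 10775 = 12231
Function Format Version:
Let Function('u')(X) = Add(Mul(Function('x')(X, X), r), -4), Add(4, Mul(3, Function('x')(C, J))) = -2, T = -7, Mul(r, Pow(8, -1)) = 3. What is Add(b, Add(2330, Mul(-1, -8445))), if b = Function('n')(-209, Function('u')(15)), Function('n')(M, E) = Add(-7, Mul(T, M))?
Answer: 12231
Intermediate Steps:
r = 24 (r = Mul(8, 3) = 24)
Function('x')(C, J) = -2 (Function('x')(C, J) = Add(Rational(-4, 3), Mul(Rational(1, 3), -2)) = Add(Rational(-4, 3), Rational(-2, 3)) = -2)
Function('u')(X) = -52 (Function('u')(X) = Add(Mul(-2, 24), -4) = Add(-48, -4) = -52)
Function('n')(M, E) = Add(-7, Mul(-7, M))
b = 1456 (b = Add(-7, Mul(-7, -209)) = Add(-7, 1463) = 1456)
Add(b, Add(2330, Mul(-1, -8445))) = Add(1456, Add(2330, Mul(-1, -8445))) = Add(1456, Add(2330, 8445)) = Add(1456, 10775) = 12231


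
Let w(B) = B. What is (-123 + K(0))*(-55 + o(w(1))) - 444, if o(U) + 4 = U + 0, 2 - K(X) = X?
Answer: 6574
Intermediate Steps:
K(X) = 2 - X
o(U) = -4 + U (o(U) = -4 + (U + 0) = -4 + U)
(-123 + K(0))*(-55 + o(w(1))) - 444 = (-123 + (2 - 1*0))*(-55 + (-4 + 1)) - 444 = (-123 + (2 + 0))*(-55 - 3) - 444 = (-123 + 2)*(-58) - 444 = -121*(-58) - 444 = 7018 - 444 = 6574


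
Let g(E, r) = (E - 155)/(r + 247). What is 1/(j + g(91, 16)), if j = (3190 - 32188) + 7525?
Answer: -263/5647463 ≈ -4.6570e-5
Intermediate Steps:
j = -21473 (j = -28998 + 7525 = -21473)
g(E, r) = (-155 + E)/(247 + r)
1/(j + g(91, 16)) = 1/(-21473 + (-155 + 91)/(247 + 16)) = 1/(-21473 - 64/263) = 1/(-5647463/263) = -263/5647463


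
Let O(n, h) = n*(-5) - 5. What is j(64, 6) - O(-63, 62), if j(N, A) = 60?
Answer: -250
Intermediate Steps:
O(n, h) = -5 - 5*n (O(n, h) = -5*n - 5 = -5 - 5*n)
j(64, 6) - O(-63, 62) = 60 - (-5 - 5*(-63)) = 60 - (-5 + 315) = 60 - 1*310 = 60 - 310 = -250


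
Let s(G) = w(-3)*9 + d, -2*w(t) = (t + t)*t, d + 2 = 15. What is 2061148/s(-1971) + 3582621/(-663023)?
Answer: -20100472774/663023 ≈ -30316.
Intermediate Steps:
d = 13 (d = -2 + 15 = 13)
w(t) = -t**2 (w(t) = -(t + t)*t/2 = -2*t*t/2 = -t**2)
s(G) = -68 (s(G) = -1*(-3)**2*9 + 13 = -1*9*9 + 13 = -9*9 + 13 = -81 + 13 = -68)
2061148/s(-1971) + 3582621/(-663023) = 2061148/(-68) + 3582621/(-663023) = 2061148*(-1/68) + 3582621*(-1/663023) = -30311 - 3582621/663023 = -20100472774/663023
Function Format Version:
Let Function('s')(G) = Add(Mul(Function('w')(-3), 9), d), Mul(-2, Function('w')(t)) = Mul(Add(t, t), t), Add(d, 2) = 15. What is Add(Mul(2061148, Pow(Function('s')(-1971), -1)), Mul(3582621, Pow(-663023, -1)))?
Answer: Rational(-20100472774, 663023) ≈ -30316.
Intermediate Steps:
d = 13 (d = Add(-2, 15) = 13)
Function('w')(t) = Mul(-1, Pow(t, 2)) (Function('w')(t) = Mul(Rational(-1, 2), Mul(Add(t, t), t)) = Mul(Rational(-1, 2), Mul(Mul(2, t), t)) = Mul(Rational(-1, 2), Mul(2, Pow(t, 2))) = Mul(-1, Pow(t, 2)))
Function('s')(G) = -68 (Function('s')(G) = Add(Mul(Mul(-1, Pow(-3, 2)), 9), 13) = Add(Mul(Mul(-1, 9), 9), 13) = Add(Mul(-9, 9), 13) = Add(-81, 13) = -68)
Add(Mul(2061148, Pow(Function('s')(-1971), -1)), Mul(3582621, Pow(-663023, -1))) = Add(Mul(2061148, Pow(-68, -1)), Mul(3582621, Pow(-663023, -1))) = Add(Mul(2061148, Rational(-1, 68)), Mul(3582621, Rational(-1, 663023))) = Add(-30311, Rational(-3582621, 663023)) = Rational(-20100472774, 663023)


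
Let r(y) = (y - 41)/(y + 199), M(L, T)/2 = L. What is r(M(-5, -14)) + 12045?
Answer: 758818/63 ≈ 12045.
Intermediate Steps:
M(L, T) = 2*L
r(y) = (-41 + y)/(199 + y)
r(M(-5, -14)) + 12045 = (-41 + 2*(-5))/(199 + 2*(-5)) + 12045 = (-41 - 10)/(199 - 10) + 12045 = -51/189 + 12045 = (1/189)*(-51) + 12045 = -17/63 + 12045 = 758818/63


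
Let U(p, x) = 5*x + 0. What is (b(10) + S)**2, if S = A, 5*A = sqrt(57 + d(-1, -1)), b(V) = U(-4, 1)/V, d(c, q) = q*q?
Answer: 257/100 + sqrt(58)/5 ≈ 4.0932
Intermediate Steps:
U(p, x) = 5*x
d(c, q) = q**2
b(V) = 5/V (b(V) = (5*1)/V = 5/V)
A = sqrt(58)/5 (A = sqrt(57 + (-1)**2)/5 = sqrt(57 + 1)/5 = sqrt(58)/5 ≈ 1.5232)
S = sqrt(58)/5 ≈ 1.5232
(b(10) + S)**2 = (5/10 + sqrt(58)/5)**2 = (5*(1/10) + sqrt(58)/5)**2 = (1/2 + sqrt(58)/5)**2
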